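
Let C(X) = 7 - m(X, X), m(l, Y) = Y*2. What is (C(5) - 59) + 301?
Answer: 239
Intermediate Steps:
m(l, Y) = 2*Y
C(X) = 7 - 2*X
(C(5) - 59) + 301 = ((7 - 2*5) - 59) + 301 = ((7 - 10) - 59) + 301 = (-3 - 59) + 301 = -62 + 301 = 239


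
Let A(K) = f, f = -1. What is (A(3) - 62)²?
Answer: 3969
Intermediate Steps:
A(K) = -1
(A(3) - 62)² = (-1 - 62)² = (-63)² = 3969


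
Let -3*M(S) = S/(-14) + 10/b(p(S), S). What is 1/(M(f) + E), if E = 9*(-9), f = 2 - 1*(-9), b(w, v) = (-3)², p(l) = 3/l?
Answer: -378/30659 ≈ -0.012329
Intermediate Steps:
b(w, v) = 9
f = 11 (f = 2 + 9 = 11)
E = -81
M(S) = -10/27 + S/42 (M(S) = -(S/(-14) + 10/9)/3 = -(S*(-1/14) + 10*(⅑))/3 = -(-S/14 + 10/9)/3 = -(10/9 - S/14)/3 = -10/27 + S/42)
1/(M(f) + E) = 1/((-10/27 + (1/42)*11) - 81) = 1/((-10/27 + 11/42) - 81) = 1/(-41/378 - 81) = 1/(-30659/378) = -378/30659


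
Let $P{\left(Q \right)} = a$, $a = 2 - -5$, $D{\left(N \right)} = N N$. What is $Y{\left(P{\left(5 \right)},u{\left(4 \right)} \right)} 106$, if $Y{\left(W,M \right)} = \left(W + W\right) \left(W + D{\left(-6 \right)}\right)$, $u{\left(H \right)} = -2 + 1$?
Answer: $63812$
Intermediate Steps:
$D{\left(N \right)} = N^{2}$
$u{\left(H \right)} = -1$
$a = 7$ ($a = 2 + 5 = 7$)
$P{\left(Q \right)} = 7$
$Y{\left(W,M \right)} = 2 W \left(36 + W\right)$ ($Y{\left(W,M \right)} = \left(W + W\right) \left(W + \left(-6\right)^{2}\right) = 2 W \left(W + 36\right) = 2 W \left(36 + W\right)$)
$Y{\left(P{\left(5 \right)},u{\left(4 \right)} \right)} 106 = 2 \cdot 7 \left(36 + 7\right) 106 = 2 \cdot 7 \cdot 43 \cdot 106 = 602 \cdot 106 = 63812$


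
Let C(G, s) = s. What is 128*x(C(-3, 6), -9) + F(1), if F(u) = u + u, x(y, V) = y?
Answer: 770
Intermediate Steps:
F(u) = 2*u
128*x(C(-3, 6), -9) + F(1) = 128*6 + 2*1 = 768 + 2 = 770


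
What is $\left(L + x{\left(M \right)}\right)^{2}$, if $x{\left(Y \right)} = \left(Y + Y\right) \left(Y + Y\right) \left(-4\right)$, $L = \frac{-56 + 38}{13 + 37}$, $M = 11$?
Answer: $\frac{2343431281}{625} \approx 3.7495 \cdot 10^{6}$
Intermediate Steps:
$L = - \frac{9}{25}$ ($L = - \frac{18}{50} = \left(-18\right) \frac{1}{50} = - \frac{9}{25} \approx -0.36$)
$x{\left(Y \right)} = - 16 Y^{2}$ ($x{\left(Y \right)} = 2 Y 2 Y \left(-4\right) = 4 Y^{2} \left(-4\right) = - 16 Y^{2}$)
$\left(L + x{\left(M \right)}\right)^{2} = \left(- \frac{9}{25} - 16 \cdot 11^{2}\right)^{2} = \left(- \frac{9}{25} - 1936\right)^{2} = \left(- \frac{48409}{25}\right)^{2} = \frac{2343431281}{625}$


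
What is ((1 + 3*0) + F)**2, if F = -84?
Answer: 6889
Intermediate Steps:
((1 + 3*0) + F)**2 = ((1 + 3*0) - 84)**2 = ((1 + 0) - 84)**2 = (1 - 84)**2 = (-83)**2 = 6889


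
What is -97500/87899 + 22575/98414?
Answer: -7611045075/8650492186 ≈ -0.87984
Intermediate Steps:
-97500/87899 + 22575/98414 = -7611045075/8650492186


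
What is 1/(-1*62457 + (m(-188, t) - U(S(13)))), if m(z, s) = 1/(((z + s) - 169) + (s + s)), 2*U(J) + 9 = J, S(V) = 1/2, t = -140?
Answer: -3108/194103151 ≈ -1.6012e-5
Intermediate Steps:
S(V) = ½
U(J) = -9/2 + J/2
m(z, s) = 1/(-169 + z + 3*s) (m(z, s) = 1/(((s + z) - 169) + 2*s) = 1/((-169 + s + z) + 2*s) = 1/(-169 + z + 3*s))
1/(-1*62457 + (m(-188, t) - U(S(13)))) = 1/(-1*62457 + (1/(-169 - 188 + 3*(-140)) - (-9/2 + (½)*(½)))) = 1/(-62457 + (1/(-169 - 188 - 420) - (-9/2 + ¼))) = 1/(-62457 + (1/(-777) - 1*(-17/4))) = 1/(-62457 + (-1/777 + 17/4)) = 1/(-62457 + 13205/3108) = 1/(-194103151/3108) = -3108/194103151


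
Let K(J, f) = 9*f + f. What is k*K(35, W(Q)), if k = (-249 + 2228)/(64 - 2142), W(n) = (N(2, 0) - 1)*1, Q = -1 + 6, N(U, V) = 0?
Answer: 9895/1039 ≈ 9.5236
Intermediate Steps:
Q = 5
W(n) = -1 (W(n) = (0 - 1)*1 = -1*1 = -1)
K(J, f) = 10*f
k = -1979/2078 (k = 1979/(-2078) = 1979*(-1/2078) = -1979/2078 ≈ -0.95236)
k*K(35, W(Q)) = -9895*(-1)/1039 = -1979/2078*(-10) = 9895/1039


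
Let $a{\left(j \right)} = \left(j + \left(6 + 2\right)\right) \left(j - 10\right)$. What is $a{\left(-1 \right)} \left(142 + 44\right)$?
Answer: $-14322$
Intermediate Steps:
$a{\left(j \right)} = \left(-10 + j\right) \left(8 + j\right)$ ($a{\left(j \right)} = \left(j + 8\right) \left(-10 + j\right) = \left(8 + j\right) \left(-10 + j\right) = \left(-10 + j\right) \left(8 + j\right)$)
$a{\left(-1 \right)} \left(142 + 44\right) = \left(-80 + \left(-1\right)^{2} - -2\right) \left(142 + 44\right) = \left(-80 + 1 + 2\right) 186 = \left(-77\right) 186 = -14322$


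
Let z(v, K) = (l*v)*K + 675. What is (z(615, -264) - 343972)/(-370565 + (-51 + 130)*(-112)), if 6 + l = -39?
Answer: -6962903/379413 ≈ -18.352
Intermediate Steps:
l = -45 (l = -6 - 39 = -45)
z(v, K) = 675 - 45*K*v (z(v, K) = (-45*v)*K + 675 = -45*K*v + 675 = 675 - 45*K*v)
(z(615, -264) - 343972)/(-370565 + (-51 + 130)*(-112)) = ((675 - 45*(-264)*615) - 343972)/(-370565 + (-51 + 130)*(-112)) = ((675 + 7306200) - 343972)/(-370565 + 79*(-112)) = (7306875 - 343972)/(-370565 - 8848) = 6962903/(-379413) = 6962903*(-1/379413) = -6962903/379413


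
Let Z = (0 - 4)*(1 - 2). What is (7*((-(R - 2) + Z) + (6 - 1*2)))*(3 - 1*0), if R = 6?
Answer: 84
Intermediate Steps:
Z = 4 (Z = -4*(-1) = 4)
(7*((-(R - 2) + Z) + (6 - 1*2)))*(3 - 1*0) = (7*((-(6 - 2) + 4) + (6 - 1*2)))*(3 - 1*0) = (7*((-1*4 + 4) + (6 - 2)))*(3 + 0) = (7*((-4 + 4) + 4))*3 = (7*(0 + 4))*3 = (7*4)*3 = 28*3 = 84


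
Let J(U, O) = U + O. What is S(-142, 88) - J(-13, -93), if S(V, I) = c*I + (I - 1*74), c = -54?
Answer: -4632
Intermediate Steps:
J(U, O) = O + U
S(V, I) = -74 - 53*I (S(V, I) = -54*I + (I - 1*74) = -54*I + (I - 74) = -54*I + (-74 + I) = -74 - 53*I)
S(-142, 88) - J(-13, -93) = (-74 - 53*88) - (-93 - 13) = (-74 - 4664) - 1*(-106) = -4738 + 106 = -4632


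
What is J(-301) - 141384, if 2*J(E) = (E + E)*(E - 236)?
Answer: 20253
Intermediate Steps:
J(E) = E*(-236 + E) (J(E) = ((E + E)*(E - 236))/2 = ((2*E)*(-236 + E))/2 = (2*E*(-236 + E))/2 = E*(-236 + E))
J(-301) - 141384 = -301*(-236 - 301) - 141384 = -301*(-537) - 141384 = 161637 - 141384 = 20253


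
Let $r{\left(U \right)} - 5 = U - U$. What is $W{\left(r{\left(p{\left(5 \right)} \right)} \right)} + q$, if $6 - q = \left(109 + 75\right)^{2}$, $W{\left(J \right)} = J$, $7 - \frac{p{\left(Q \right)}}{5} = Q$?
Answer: $-33845$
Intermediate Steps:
$p{\left(Q \right)} = 35 - 5 Q$
$r{\left(U \right)} = 5$ ($r{\left(U \right)} = 5 + \left(U - U\right) = 5 + 0 = 5$)
$q = -33850$ ($q = 6 - \left(109 + 75\right)^{2} = 6 - 184^{2} = 6 - 33856 = -33850$)
$W{\left(r{\left(p{\left(5 \right)} \right)} \right)} + q = 5 - 33850 = -33845$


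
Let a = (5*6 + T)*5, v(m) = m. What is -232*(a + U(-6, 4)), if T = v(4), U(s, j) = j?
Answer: -40368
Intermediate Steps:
T = 4
a = 170 (a = (5*6 + 4)*5 = (30 + 4)*5 = 34*5 = 170)
-232*(a + U(-6, 4)) = -232*(170 + 4) = -232*174 = -40368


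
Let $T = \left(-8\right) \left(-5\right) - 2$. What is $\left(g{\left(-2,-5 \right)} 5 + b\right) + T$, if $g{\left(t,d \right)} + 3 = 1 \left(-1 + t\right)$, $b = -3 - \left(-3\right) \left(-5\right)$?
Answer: $-10$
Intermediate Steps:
$b = -18$ ($b = -3 - 15 = -18$)
$g{\left(t,d \right)} = -4 + t$ ($g{\left(t,d \right)} = -3 + 1 \left(-1 + t\right) = -3 + \left(-1 + t\right) = -4 + t$)
$T = 38$ ($T = 40 - 2 = 38$)
$\left(g{\left(-2,-5 \right)} 5 + b\right) + T = \left(\left(-4 - 2\right) 5 - 18\right) + 38 = \left(\left(-6\right) 5 - 18\right) + 38 = \left(-30 - 18\right) + 38 = -48 + 38 = -10$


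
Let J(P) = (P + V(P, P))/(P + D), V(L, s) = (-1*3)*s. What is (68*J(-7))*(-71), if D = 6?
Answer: 67592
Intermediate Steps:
V(L, s) = -3*s
J(P) = -2*P/(6 + P) (J(P) = (P - 3*P)/(P + 6) = (-2*P)/(6 + P) = -2*P/(6 + P))
(68*J(-7))*(-71) = (68*(-2*(-7)/(6 - 7)))*(-71) = (68*(-2*(-7)/(-1)))*(-71) = (68*(-2*(-7)*(-1)))*(-71) = (68*(-14))*(-71) = -952*(-71) = 67592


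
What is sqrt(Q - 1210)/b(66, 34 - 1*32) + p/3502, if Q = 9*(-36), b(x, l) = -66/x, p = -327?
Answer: -327/3502 - I*sqrt(1534) ≈ -0.093375 - 39.166*I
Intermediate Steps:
Q = -324
sqrt(Q - 1210)/b(66, 34 - 1*32) + p/3502 = sqrt(-324 - 1210)/((-66/66)) - 327/3502 = sqrt(-1534)/((-66*1/66)) - 327*1/3502 = (I*sqrt(1534))/(-1) - 327/3502 = (I*sqrt(1534))*(-1) - 327/3502 = -I*sqrt(1534) - 327/3502 = -327/3502 - I*sqrt(1534)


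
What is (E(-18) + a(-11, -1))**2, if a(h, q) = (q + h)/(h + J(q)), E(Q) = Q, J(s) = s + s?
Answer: 49284/169 ≈ 291.62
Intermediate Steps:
J(s) = 2*s
a(h, q) = (h + q)/(h + 2*q) (a(h, q) = (q + h)/(h + 2*q) = (h + q)/(h + 2*q))
(E(-18) + a(-11, -1))**2 = (-18 + (-11 - 1)/(-11 + 2*(-1)))**2 = (-18 - 12/(-11 - 2))**2 = (-18 - 12/(-13))**2 = (-18 - 1/13*(-12))**2 = (-18 + 12/13)**2 = (-222/13)**2 = 49284/169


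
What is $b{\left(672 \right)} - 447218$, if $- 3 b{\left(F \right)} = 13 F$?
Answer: $-450130$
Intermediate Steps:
$b{\left(F \right)} = - \frac{13 F}{3}$
$b{\left(672 \right)} - 447218 = \left(- \frac{13}{3}\right) 672 - 447218 = -2912 - 447218 = -450130$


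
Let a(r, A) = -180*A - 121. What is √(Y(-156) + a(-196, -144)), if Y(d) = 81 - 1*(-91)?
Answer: √25971 ≈ 161.16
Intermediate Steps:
a(r, A) = -121 - 180*A
Y(d) = 172 (Y(d) = 81 + 91 = 172)
√(Y(-156) + a(-196, -144)) = √(172 + (-121 - 180*(-144))) = √(172 + (-121 + 25920)) = √(172 + 25799) = √25971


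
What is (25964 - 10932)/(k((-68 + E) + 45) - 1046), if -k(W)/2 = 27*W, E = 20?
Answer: -3758/221 ≈ -17.005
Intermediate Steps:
k(W) = -54*W
(25964 - 10932)/(k((-68 + E) + 45) - 1046) = (25964 - 10932)/(-54*((-68 + 20) + 45) - 1046) = 15032/(-54*(-48 + 45) - 1046) = 15032/(-54*(-3) - 1046) = 15032/(162 - 1046) = 15032/(-884) = 15032*(-1/884) = -3758/221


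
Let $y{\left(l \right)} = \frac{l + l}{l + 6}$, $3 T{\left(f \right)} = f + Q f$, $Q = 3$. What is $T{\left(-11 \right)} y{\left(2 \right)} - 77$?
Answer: $- \frac{253}{3} \approx -84.333$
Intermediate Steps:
$T{\left(f \right)} = \frac{4 f}{3}$ ($T{\left(f \right)} = \frac{f + 3 f}{3} = \frac{4 f}{3}$)
$y{\left(l \right)} = \frac{2 l}{6 + l}$
$T{\left(-11 \right)} y{\left(2 \right)} - 77 = \frac{4}{3} \left(-11\right) 2 \cdot 2 \frac{1}{6 + 2} - 77 = - \frac{44 \cdot 2 \cdot 2 \cdot \frac{1}{8}}{3} - 77 = \left(- \frac{44}{3}\right) \frac{1}{2} - 77 = - \frac{22}{3} - 77 = - \frac{253}{3}$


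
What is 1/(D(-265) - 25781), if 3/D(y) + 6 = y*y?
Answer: -70219/1810316036 ≈ -3.8788e-5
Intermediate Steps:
D(y) = 3/(-6 + y²) (D(y) = 3/(-6 + y*y) = 3/(-6 + y²))
1/(D(-265) - 25781) = 1/(3/(-6 + (-265)²) - 25781) = 1/(3/(-6 + 70225) - 25781) = 1/(3/70219 - 25781) = 1/(-1810316036/70219) = -70219/1810316036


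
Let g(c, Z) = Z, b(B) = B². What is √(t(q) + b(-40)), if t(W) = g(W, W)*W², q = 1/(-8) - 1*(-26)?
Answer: √19377886/32 ≈ 137.56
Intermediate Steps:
q = 207/8 (q = -⅛ + 26 = 207/8 ≈ 25.875)
t(W) = W³ (t(W) = W*W² = W³)
√(t(q) + b(-40)) = √((207/8)³ + (-40)²) = √(8869743/512 + 1600) = √(9688943/512) = √19377886/32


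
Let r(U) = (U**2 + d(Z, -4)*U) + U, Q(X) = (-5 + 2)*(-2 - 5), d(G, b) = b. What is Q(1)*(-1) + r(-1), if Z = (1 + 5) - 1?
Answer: -17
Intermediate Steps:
Z = 5 (Z = 6 - 1 = 5)
Q(X) = 21 (Q(X) = -3*(-7) = 21)
r(U) = U**2 - 3*U (r(U) = (U**2 - 4*U) + U = U**2 - 3*U)
Q(1)*(-1) + r(-1) = 21*(-1) - (-3 - 1) = -21 - 1*(-4) = -21 + 4 = -17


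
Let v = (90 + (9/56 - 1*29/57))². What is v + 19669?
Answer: 282297462577/10188864 ≈ 27706.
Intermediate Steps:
v = 81892696561/10188864 (v = (90 + (9*(1/56) - 29*1/57))² = (90 + (9/56 - 29/57))² = (90 - 1111/3192)² = (286169/3192)² = 81892696561/10188864 ≈ 8037.5)
v + 19669 = 81892696561/10188864 + 19669 = 282297462577/10188864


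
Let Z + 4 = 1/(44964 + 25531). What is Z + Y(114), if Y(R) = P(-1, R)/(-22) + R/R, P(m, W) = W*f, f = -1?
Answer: 1691891/775445 ≈ 2.1818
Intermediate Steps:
Z = -281979/70495 (Z = -4 + 1/(44964 + 25531) = -4 + 1/70495 = -281979/70495 ≈ -4.0000)
P(m, W) = -W (P(m, W) = W*(-1) = -W)
Y(R) = 1 + R/22 (Y(R) = -R/(-22) + R/R = -R*(-1/22) + 1 = R/22 + 1 = 1 + R/22)
Z + Y(114) = -281979/70495 + (1 + (1/22)*114) = -281979/70495 + (1 + 57/11) = -281979/70495 + 68/11 = 1691891/775445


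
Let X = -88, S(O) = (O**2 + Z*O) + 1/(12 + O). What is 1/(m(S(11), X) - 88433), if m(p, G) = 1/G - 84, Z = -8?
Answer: -88/7789497 ≈ -1.1297e-5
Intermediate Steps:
S(O) = O**2 + 1/(12 + O) - 8*O (S(O) = (O**2 - 8*O) + 1/(12 + O) = O**2 + 1/(12 + O) - 8*O)
m(p, G) = -84 + 1/G
1/(m(S(11), X) - 88433) = 1/((-84 + 1/(-88)) - 88433) = 1/((-84 - 1/88) - 88433) = 1/(-7393/88 - 88433) = 1/(-7789497/88) = -88/7789497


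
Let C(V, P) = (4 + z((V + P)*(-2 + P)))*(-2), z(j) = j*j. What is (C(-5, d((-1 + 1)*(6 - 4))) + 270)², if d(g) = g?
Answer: 3844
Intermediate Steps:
z(j) = j²
C(V, P) = -8 - 2*(-2 + P)²*(P + V)² (C(V, P) = (4 + ((V + P)*(-2 + P))²)*(-2) = (4 + ((P + V)*(-2 + P))²)*(-2) = (4 + ((-2 + P)*(P + V))²)*(-2) = (4 + (-2 + P)²*(P + V)²)*(-2) = -8 - 2*(-2 + P)²*(P + V)²)
(C(-5, d((-1 + 1)*(6 - 4))) + 270)² = ((-8 - 2*(((-1 + 1)*(6 - 4))² - 2*(-1 + 1)*(6 - 4) - 2*(-5) + ((-1 + 1)*(6 - 4))*(-5))²) + 270)² = ((-8 - 2*((0*2)² - 0*2 + 10 + (0*2)*(-5))²) + 270)² = ((-8 - 2*(0² - 2*0 + 10 + 0*(-5))²) + 270)² = ((-8 - 2*(0 + 0 + 10 + 0)²) + 270)² = ((-8 - 2*10²) + 270)² = ((-8 - 2*100) + 270)² = ((-8 - 200) + 270)² = (-208 + 270)² = 62² = 3844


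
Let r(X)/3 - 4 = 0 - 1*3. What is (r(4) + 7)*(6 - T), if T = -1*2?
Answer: 80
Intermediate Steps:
r(X) = 3 (r(X) = 12 + 3*(0 - 1*3) = 12 + 3*(0 - 3) = 12 + 3*(-3) = 12 - 9 = 3)
T = -2
(r(4) + 7)*(6 - T) = (3 + 7)*(6 - 1*(-2)) = 10*(6 + 2) = 10*8 = 80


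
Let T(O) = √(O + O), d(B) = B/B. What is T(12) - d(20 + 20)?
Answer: -1 + 2*√6 ≈ 3.8990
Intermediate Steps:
d(B) = 1
T(O) = √2*√O (T(O) = √(2*O) = √2*√O)
T(12) - d(20 + 20) = √2*√12 - 1*1 = √2*(2*√3) - 1 = 2*√6 - 1 = -1 + 2*√6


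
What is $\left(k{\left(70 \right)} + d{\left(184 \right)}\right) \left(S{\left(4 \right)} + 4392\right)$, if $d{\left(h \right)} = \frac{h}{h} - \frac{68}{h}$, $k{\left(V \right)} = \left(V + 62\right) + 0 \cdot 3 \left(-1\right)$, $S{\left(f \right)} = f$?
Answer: $\frac{13409998}{23} \approx 5.8304 \cdot 10^{5}$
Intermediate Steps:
$k{\left(V \right)} = 62 + V$ ($k{\left(V \right)} = \left(62 + V\right) + 0 \left(-1\right) = \left(62 + V\right) + 0 = 62 + V$)
$d{\left(h \right)} = 1 - \frac{68}{h}$
$\left(k{\left(70 \right)} + d{\left(184 \right)}\right) \left(S{\left(4 \right)} + 4392\right) = \left(\left(62 + 70\right) + \frac{-68 + 184}{184}\right) \left(4 + 4392\right) = \left(132 + \frac{1}{184} \cdot 116\right) 4396 = \left(132 + \frac{29}{46}\right) 4396 = \frac{6101}{46} \cdot 4396 = \frac{13409998}{23}$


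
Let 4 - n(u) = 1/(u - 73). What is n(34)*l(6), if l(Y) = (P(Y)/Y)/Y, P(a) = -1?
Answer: -157/1404 ≈ -0.11182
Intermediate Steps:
n(u) = 4 - 1/(-73 + u) (n(u) = 4 - 1/(u - 73) = 4 - 1/(-73 + u))
l(Y) = -1/Y**2 (l(Y) = (-1/Y)/Y = -1/Y**2)
n(34)*l(6) = ((-293 + 4*34)/(-73 + 34))*(-1/6**2) = ((-293 + 136)/(-39))*(-1*1/36) = -1/39*(-157)*(-1/36) = (157/39)*(-1/36) = -157/1404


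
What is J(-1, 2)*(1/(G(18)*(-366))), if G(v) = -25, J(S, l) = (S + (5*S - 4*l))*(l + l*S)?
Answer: 0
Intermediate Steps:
J(S, l) = (l + S*l)*(-4*l + 6*S) (J(S, l) = (S + (-4*l + 5*S))*(l + S*l) = (-4*l + 6*S)*(l + S*l) = (l + S*l)*(-4*l + 6*S))
J(-1, 2)*(1/(G(18)*(-366))) = (2*2*(-2*2 + 3*(-1) + 3*(-1)² - 2*(-1)*2))*(1/(-25*(-366))) = (2*2*(-4 - 3 + 3*1 + 4))*(-1/25*(-1/366)) = (2*2*(-4 - 3 + 3 + 4))*(1/9150) = (2*2*0)*(1/9150) = 0*(1/9150) = 0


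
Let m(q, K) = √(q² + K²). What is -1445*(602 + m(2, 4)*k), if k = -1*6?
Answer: -869890 + 17340*√5 ≈ -8.3112e+5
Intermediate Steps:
k = -6
m(q, K) = √(K² + q²)
-1445*(602 + m(2, 4)*k) = -1445*(602 + √(4² + 2²)*(-6)) = -1445*(602 + √(16 + 4)*(-6)) = -1445*(602 + √20*(-6)) = -1445*(602 + (2*√5)*(-6)) = -1445*(602 - 12*√5) = -869890 + 17340*√5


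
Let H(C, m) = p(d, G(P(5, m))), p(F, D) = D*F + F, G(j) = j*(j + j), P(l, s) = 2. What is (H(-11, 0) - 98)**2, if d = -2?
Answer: 13456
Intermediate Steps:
G(j) = 2*j**2 (G(j) = j*(2*j) = 2*j**2)
p(F, D) = F + D*F
H(C, m) = -18 (H(C, m) = -2*(1 + 2*2**2) = -2*(1 + 2*4) = -2*(1 + 8) = -2*9 = -18)
(H(-11, 0) - 98)**2 = (-18 - 98)**2 = (-116)**2 = 13456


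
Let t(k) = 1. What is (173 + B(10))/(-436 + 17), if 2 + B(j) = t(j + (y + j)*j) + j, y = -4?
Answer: -182/419 ≈ -0.43437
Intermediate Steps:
B(j) = -1 + j (B(j) = -2 + (1 + j) = -1 + j)
(173 + B(10))/(-436 + 17) = (173 + (-1 + 10))/(-436 + 17) = (173 + 9)/(-419) = 182*(-1/419) = -182/419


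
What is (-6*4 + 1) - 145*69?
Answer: -10028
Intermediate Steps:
(-6*4 + 1) - 145*69 = (-24 + 1) - 10005 = -23 - 10005 = -10028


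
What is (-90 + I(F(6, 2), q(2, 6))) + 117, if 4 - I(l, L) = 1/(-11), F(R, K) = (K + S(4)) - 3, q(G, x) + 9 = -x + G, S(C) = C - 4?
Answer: 342/11 ≈ 31.091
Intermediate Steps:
S(C) = -4 + C
q(G, x) = -9 + G - x (q(G, x) = -9 + (-x + G) = -9 + (G - x) = -9 + G - x)
F(R, K) = -3 + K (F(R, K) = (K + (-4 + 4)) - 3 = (K + 0) - 3 = K - 3 = -3 + K)
I(l, L) = 45/11 (I(l, L) = 4 - 1/(-11) = 4 - 1*(-1/11) = 4 + 1/11 = 45/11)
(-90 + I(F(6, 2), q(2, 6))) + 117 = (-90 + 45/11) + 117 = -945/11 + 117 = 342/11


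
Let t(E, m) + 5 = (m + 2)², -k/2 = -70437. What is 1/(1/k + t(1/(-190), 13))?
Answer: 140874/30992281 ≈ 0.0045455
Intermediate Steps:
k = 140874 (k = -2*(-70437) = 140874)
t(E, m) = -5 + (2 + m)² (t(E, m) = -5 + (m + 2)² = -5 + (2 + m)²)
1/(1/k + t(1/(-190), 13)) = 1/(1/140874 + (-5 + (2 + 13)²)) = 1/(1/140874 + (-5 + 15²)) = 1/(1/140874 + (-5 + 225)) = 1/(1/140874 + 220) = 1/(30992281/140874) = 140874/30992281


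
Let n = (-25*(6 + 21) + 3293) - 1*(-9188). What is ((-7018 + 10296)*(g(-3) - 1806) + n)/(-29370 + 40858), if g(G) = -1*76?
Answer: -3078695/5744 ≈ -535.98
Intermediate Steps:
g(G) = -76
n = 11806 (n = (-25*27 + 3293) + 9188 = (-675 + 3293) + 9188 = 2618 + 9188 = 11806)
((-7018 + 10296)*(g(-3) - 1806) + n)/(-29370 + 40858) = ((-7018 + 10296)*(-76 - 1806) + 11806)/(-29370 + 40858) = (3278*(-1882) + 11806)/11488 = (-6169196 + 11806)*(1/11488) = -6157390*1/11488 = -3078695/5744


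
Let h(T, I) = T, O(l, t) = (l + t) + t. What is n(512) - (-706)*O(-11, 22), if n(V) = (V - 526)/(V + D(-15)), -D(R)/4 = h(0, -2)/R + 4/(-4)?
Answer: 6010877/258 ≈ 23298.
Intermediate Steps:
O(l, t) = l + 2*t
D(R) = 4 (D(R) = -4*(0/R + 4/(-4)) = -4*(0 + 4*(-¼)) = -4*(0 - 1) = -4*(-1) = 4)
n(V) = (-526 + V)/(4 + V) (n(V) = (V - 526)/(V + 4) = (-526 + V)/(4 + V))
n(512) - (-706)*O(-11, 22) = (-526 + 512)/(4 + 512) - (-706)*(-11 + 2*22) = -14/516 - (-706)*(-11 + 44) = (1/516)*(-14) - (-706)*33 = -7/258 - 1*(-23298) = -7/258 + 23298 = 6010877/258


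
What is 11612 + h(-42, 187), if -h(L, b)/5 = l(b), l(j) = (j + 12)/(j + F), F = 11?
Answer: 2298181/198 ≈ 11607.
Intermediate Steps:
l(j) = (12 + j)/(11 + j) (l(j) = (j + 12)/(j + 11) = (12 + j)/(11 + j))
h(L, b) = -5*(12 + b)/(11 + b)
11612 + h(-42, 187) = 11612 + 5*(-12 - 1*187)/(11 + 187) = 11612 + 5*(-12 - 187)/198 = 11612 + 5*(1/198)*(-199) = 11612 - 995/198 = 2298181/198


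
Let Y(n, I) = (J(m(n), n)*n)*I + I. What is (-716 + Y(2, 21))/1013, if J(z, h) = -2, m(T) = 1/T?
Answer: -779/1013 ≈ -0.76900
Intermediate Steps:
m(T) = 1/T
Y(n, I) = I - 2*I*n (Y(n, I) = (-2*n)*I + I = -2*I*n + I = I - 2*I*n)
(-716 + Y(2, 21))/1013 = (-716 + 21*(1 - 2*2))/1013 = (-716 + 21*(1 - 4))/1013 = (-716 + 21*(-3))/1013 = (-716 - 63)/1013 = (1/1013)*(-779) = -779/1013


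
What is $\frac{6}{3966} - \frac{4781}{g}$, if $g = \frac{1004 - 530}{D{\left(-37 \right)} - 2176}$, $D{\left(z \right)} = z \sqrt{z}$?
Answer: $\frac{3438342445}{156657} + \frac{176897 i \sqrt{37}}{474} \approx 21948.0 + 2270.1 i$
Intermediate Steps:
$D{\left(z \right)} = z^{\frac{3}{2}}$
$g = \frac{474}{-2176 - 37 i \sqrt{37}}$ ($g = \frac{1004 - 530}{\left(-37\right)^{\frac{3}{2}} - 2176} = \frac{474}{- 37 i \sqrt{37} - 2176} = \frac{474}{-2176 - 37 i \sqrt{37}} \approx -0.21553 + 0.022292 i$)
$\frac{6}{3966} - \frac{4781}{g} = \frac{6}{3966} - \frac{4781}{- \frac{1031424}{4785629} + \frac{17538 i \sqrt{37}}{4785629}} = 6 \cdot \frac{1}{3966} - \frac{4781}{- \frac{1031424}{4785629} + \frac{17538 i \sqrt{37}}{4785629}} = \frac{1}{661} - \frac{4781}{- \frac{1031424}{4785629} + \frac{17538 i \sqrt{37}}{4785629}}$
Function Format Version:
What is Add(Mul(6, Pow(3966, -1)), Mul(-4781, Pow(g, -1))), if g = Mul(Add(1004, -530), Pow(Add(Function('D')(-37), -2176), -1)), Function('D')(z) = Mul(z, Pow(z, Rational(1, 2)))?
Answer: Add(Rational(3438342445, 156657), Mul(Rational(176897, 474), I, Pow(37, Rational(1, 2)))) ≈ Add(21948., Mul(2270.1, I))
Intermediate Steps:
Function('D')(z) = Pow(z, Rational(3, 2))
g = Mul(474, Pow(Add(-2176, Mul(-37, I, Pow(37, Rational(1, 2)))), -1)) (g = Mul(Add(1004, -530), Pow(Add(Pow(-37, Rational(3, 2)), -2176), -1)) = Mul(474, Pow(Add(Mul(-37, I, Pow(37, Rational(1, 2))), -2176), -1)) = Mul(474, Pow(Add(-2176, Mul(-37, I, Pow(37, Rational(1, 2)))), -1)) ≈ Add(-0.21553, Mul(0.022292, I)))
Add(Mul(6, Pow(3966, -1)), Mul(-4781, Pow(g, -1))) = Add(Mul(6, Pow(3966, -1)), Mul(-4781, Pow(Add(Rational(-1031424, 4785629), Mul(Rational(17538, 4785629), I, Pow(37, Rational(1, 2)))), -1))) = Add(Mul(6, Rational(1, 3966)), Mul(-4781, Pow(Add(Rational(-1031424, 4785629), Mul(Rational(17538, 4785629), I, Pow(37, Rational(1, 2)))), -1))) = Add(Rational(1, 661), Mul(-4781, Pow(Add(Rational(-1031424, 4785629), Mul(Rational(17538, 4785629), I, Pow(37, Rational(1, 2)))), -1)))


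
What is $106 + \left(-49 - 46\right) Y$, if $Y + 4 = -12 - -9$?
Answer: $771$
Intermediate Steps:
$Y = -7$ ($Y = -4 - 3 = -7$)
$106 + \left(-49 - 46\right) Y = 106 + \left(-49 - 46\right) \left(-7\right) = 106 - -665 = 106 + 665 = 771$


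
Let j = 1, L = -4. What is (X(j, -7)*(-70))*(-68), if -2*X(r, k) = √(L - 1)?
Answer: -2380*I*√5 ≈ -5321.8*I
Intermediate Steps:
X(r, k) = -I*√5/2 (X(r, k) = -√(-4 - 1)/2 = -I*√5/2)
(X(j, -7)*(-70))*(-68) = (-I*√5/2*(-70))*(-68) = (35*I*√5)*(-68) = -2380*I*√5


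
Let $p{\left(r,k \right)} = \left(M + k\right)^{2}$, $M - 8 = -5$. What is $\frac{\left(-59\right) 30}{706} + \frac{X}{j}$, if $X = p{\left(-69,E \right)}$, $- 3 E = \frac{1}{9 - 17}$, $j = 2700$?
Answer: $- \frac{1374470863}{548985600} \approx -2.5037$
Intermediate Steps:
$M = 3$ ($M = 8 - 5 = 3$)
$E = \frac{1}{24}$ ($E = - \frac{1}{3 \left(9 - 17\right)} = - \frac{1}{3 \left(-8\right)} = \left(- \frac{1}{3}\right) \left(- \frac{1}{8}\right) = \frac{1}{24} \approx 0.041667$)
$p{\left(r,k \right)} = \left(3 + k\right)^{2}$
$X = \frac{5329}{576}$ ($X = \left(3 + \frac{1}{24}\right)^{2} = \left(\frac{73}{24}\right)^{2} = \frac{5329}{576} \approx 9.2517$)
$\frac{\left(-59\right) 30}{706} + \frac{X}{j} = \frac{\left(-59\right) 30}{706} + \frac{5329}{576 \cdot 2700} = \left(-1770\right) \frac{1}{706} + \frac{5329}{576} \cdot \frac{1}{2700} = - \frac{885}{353} + \frac{5329}{1555200} = - \frac{1374470863}{548985600}$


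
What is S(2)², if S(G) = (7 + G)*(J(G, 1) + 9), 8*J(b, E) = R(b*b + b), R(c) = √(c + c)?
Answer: 105219/16 + 729*√3/2 ≈ 7207.5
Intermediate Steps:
R(c) = √2*√c (R(c) = √(2*c) = √2*√c)
J(b, E) = √2*√(b + b²)/8 (J(b, E) = (√2*√(b*b + b))/8 = (√2*√(b² + b))/8 = (√2*√(b + b²))/8 = √2*√(b + b²)/8)
S(G) = (7 + G)*(9 + √2*√(G*(1 + G))/8) (S(G) = (7 + G)*(√2*√(G*(1 + G))/8 + 9) = (7 + G)*(9 + √2*√(G*(1 + G))/8))
S(2)² = (63 + 9*2 + 7*√2*√(2*(1 + 2))/8 + (⅛)*2*√2*√(2*(1 + 2)))² = (63 + 18 + 7*√2*√(2*3)/8 + (⅛)*2*√2*√(2*3))² = (63 + 18 + 7*√2*√6/8 + (⅛)*2*√2*√6)² = (63 + 18 + 7*√3/4 + √3/2)² = (81 + 9*√3/4)²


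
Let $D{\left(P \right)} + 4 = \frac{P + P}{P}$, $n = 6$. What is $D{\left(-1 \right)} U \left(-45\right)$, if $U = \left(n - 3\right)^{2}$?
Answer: $810$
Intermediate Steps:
$U = 9$ ($U = \left(6 - 3\right)^{2} = 3^{2} = 9$)
$D{\left(P \right)} = -2$ ($D{\left(P \right)} = -4 + \frac{P + P}{P} = -4 + \frac{2 P}{P} = -4 + 2 = -2$)
$D{\left(-1 \right)} U \left(-45\right) = \left(-2\right) 9 \left(-45\right) = \left(-18\right) \left(-45\right) = 810$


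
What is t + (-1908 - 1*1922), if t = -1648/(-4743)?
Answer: -18164042/4743 ≈ -3829.7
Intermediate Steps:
t = 1648/4743 (t = -1648*(-1/4743) = 1648/4743 ≈ 0.34746)
t + (-1908 - 1*1922) = 1648/4743 + (-1908 - 1*1922) = 1648/4743 + (-1908 - 1922) = 1648/4743 - 3830 = -18164042/4743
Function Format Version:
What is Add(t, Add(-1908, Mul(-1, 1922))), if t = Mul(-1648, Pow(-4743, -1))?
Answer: Rational(-18164042, 4743) ≈ -3829.7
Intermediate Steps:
t = Rational(1648, 4743) (t = Mul(-1648, Rational(-1, 4743)) = Rational(1648, 4743) ≈ 0.34746)
Add(t, Add(-1908, Mul(-1, 1922))) = Add(Rational(1648, 4743), Add(-1908, Mul(-1, 1922))) = Add(Rational(1648, 4743), Add(-1908, -1922)) = Add(Rational(1648, 4743), -3830) = Rational(-18164042, 4743)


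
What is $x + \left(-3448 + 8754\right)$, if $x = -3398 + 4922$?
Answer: $6830$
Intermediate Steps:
$x = 1524$
$x + \left(-3448 + 8754\right) = 1524 + \left(-3448 + 8754\right) = 1524 + 5306 = 6830$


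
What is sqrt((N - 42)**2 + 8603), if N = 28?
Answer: sqrt(8799) ≈ 93.803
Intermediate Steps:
sqrt((N - 42)**2 + 8603) = sqrt((28 - 42)**2 + 8603) = sqrt((-14)**2 + 8603) = sqrt(196 + 8603) = sqrt(8799)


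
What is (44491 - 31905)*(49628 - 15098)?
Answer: 434594580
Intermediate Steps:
(44491 - 31905)*(49628 - 15098) = 12586*34530 = 434594580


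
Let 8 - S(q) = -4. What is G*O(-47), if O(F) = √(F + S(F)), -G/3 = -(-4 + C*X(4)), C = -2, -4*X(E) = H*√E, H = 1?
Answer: -9*I*√35 ≈ -53.245*I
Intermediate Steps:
S(q) = 12 (S(q) = 8 - 1*(-4) = 8 + 4 = 12)
X(E) = -√E/4
G = -9 (G = -(-3)*(-4 - (-1)*√4/2) = -(-3)*(-4 - (-1)*2/2) = -(-3)*(-4 - 2*(-½)) = -(-3)*(-4 + 1) = -(-3)*(-3) = -3*3 = -9)
O(F) = √(12 + F) (O(F) = √(F + 12) = √(12 + F))
G*O(-47) = -9*√(12 - 47) = -9*I*√35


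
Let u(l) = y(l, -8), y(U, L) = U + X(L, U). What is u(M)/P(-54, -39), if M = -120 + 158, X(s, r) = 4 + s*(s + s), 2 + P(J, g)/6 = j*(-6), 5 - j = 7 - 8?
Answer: -85/114 ≈ -0.74561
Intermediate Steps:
j = 6 (j = 5 - (7 - 8) = 5 - 1*(-1) = 5 + 1 = 6)
P(J, g) = -228 (P(J, g) = -12 + 6*(6*(-6)) = -12 + 6*(-36) = -12 - 216 = -228)
X(s, r) = 4 + 2*s² (X(s, r) = 4 + s*(2*s) = 4 + 2*s²)
y(U, L) = 4 + U + 2*L² (y(U, L) = U + (4 + 2*L²) = 4 + U + 2*L²)
M = 38
u(l) = 132 + l (u(l) = 4 + l + 2*(-8)² = 4 + l + 2*64 = 4 + l + 128 = 132 + l)
u(M)/P(-54, -39) = (132 + 38)/(-228) = 170*(-1/228) = -85/114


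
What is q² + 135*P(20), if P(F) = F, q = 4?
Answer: 2716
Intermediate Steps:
q² + 135*P(20) = 4² + 135*20 = 16 + 2700 = 2716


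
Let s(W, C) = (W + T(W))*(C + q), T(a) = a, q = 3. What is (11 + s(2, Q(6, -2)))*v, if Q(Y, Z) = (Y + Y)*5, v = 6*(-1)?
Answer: -1578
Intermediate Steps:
v = -6
Q(Y, Z) = 10*Y (Q(Y, Z) = (2*Y)*5 = 10*Y)
s(W, C) = 2*W*(3 + C) (s(W, C) = (W + W)*(C + 3) = (2*W)*(3 + C) = 2*W*(3 + C))
(11 + s(2, Q(6, -2)))*v = (11 + 2*2*(3 + 10*6))*(-6) = (11 + 2*2*(3 + 60))*(-6) = (11 + 2*2*63)*(-6) = (11 + 252)*(-6) = 263*(-6) = -1578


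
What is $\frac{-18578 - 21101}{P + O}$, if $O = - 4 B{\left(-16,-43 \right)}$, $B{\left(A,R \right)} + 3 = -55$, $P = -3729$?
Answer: $\frac{39679}{3497} \approx 11.347$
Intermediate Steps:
$B{\left(A,R \right)} = -58$ ($B{\left(A,R \right)} = -3 - 55 = -58$)
$O = 232$ ($O = \left(-4\right) \left(-58\right) = 232$)
$\frac{-18578 - 21101}{P + O} = \frac{-18578 - 21101}{-3729 + 232} = - \frac{39679}{-3497} = \left(-39679\right) \left(- \frac{1}{3497}\right) = \frac{39679}{3497}$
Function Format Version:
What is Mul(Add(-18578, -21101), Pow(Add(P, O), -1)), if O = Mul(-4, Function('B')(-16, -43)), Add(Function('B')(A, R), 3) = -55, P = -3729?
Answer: Rational(39679, 3497) ≈ 11.347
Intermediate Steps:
Function('B')(A, R) = -58 (Function('B')(A, R) = Add(-3, -55) = -58)
O = 232 (O = Mul(-4, -58) = 232)
Mul(Add(-18578, -21101), Pow(Add(P, O), -1)) = Mul(Add(-18578, -21101), Pow(Add(-3729, 232), -1)) = Mul(-39679, Pow(-3497, -1)) = Mul(-39679, Rational(-1, 3497)) = Rational(39679, 3497)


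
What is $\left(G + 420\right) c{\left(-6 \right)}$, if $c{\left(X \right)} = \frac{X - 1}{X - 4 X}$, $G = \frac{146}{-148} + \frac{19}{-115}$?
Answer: $- \frac{8316931}{51060} \approx -162.89$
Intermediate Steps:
$G = - \frac{9801}{8510}$ ($G = 146 \left(- \frac{1}{148}\right) + 19 \left(- \frac{1}{115}\right) = - \frac{73}{74} - \frac{19}{115} = - \frac{9801}{8510} \approx -1.1517$)
$c{\left(X \right)} = - \frac{-1 + X}{3 X}$ ($c{\left(X \right)} = \frac{-1 + X}{\left(-3\right) X} = \left(-1 + X\right) \left(- \frac{1}{3 X}\right) = - \frac{-1 + X}{3 X}$)
$\left(G + 420\right) c{\left(-6 \right)} = \left(- \frac{9801}{8510} + 420\right) \frac{1 - -6}{3 \left(-6\right)} = \frac{3564399 \cdot \frac{1}{3} \left(- \frac{1}{6}\right) \left(1 + 6\right)}{8510} = \frac{3564399 \cdot \frac{1}{3} \left(- \frac{1}{6}\right) 7}{8510} = \frac{3564399}{8510} \left(- \frac{7}{18}\right) = - \frac{8316931}{51060}$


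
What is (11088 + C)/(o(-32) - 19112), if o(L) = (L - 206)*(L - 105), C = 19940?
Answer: 15514/6747 ≈ 2.2994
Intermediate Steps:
o(L) = (-206 + L)*(-105 + L)
(11088 + C)/(o(-32) - 19112) = (11088 + 19940)/((21630 + (-32)² - 311*(-32)) - 19112) = 31028/((21630 + 1024 + 9952) - 19112) = 31028/(32606 - 19112) = 31028/13494 = 31028*(1/13494) = 15514/6747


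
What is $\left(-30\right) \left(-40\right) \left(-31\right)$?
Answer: $-37200$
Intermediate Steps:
$\left(-30\right) \left(-40\right) \left(-31\right) = 1200 \left(-31\right) = -37200$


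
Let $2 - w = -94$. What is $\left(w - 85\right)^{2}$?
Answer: $121$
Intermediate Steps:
$w = 96$ ($w = 2 - -94 = 2 + 94 = 96$)
$\left(w - 85\right)^{2} = \left(96 - 85\right)^{2} = 11^{2} = 121$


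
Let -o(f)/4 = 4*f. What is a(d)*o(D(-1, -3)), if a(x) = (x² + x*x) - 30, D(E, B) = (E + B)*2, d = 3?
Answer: -1536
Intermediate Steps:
D(E, B) = 2*B + 2*E (D(E, B) = (B + E)*2 = 2*B + 2*E)
a(x) = -30 + 2*x² (a(x) = (x² + x²) - 30 = 2*x² - 30 = -30 + 2*x²)
o(f) = -16*f
a(d)*o(D(-1, -3)) = (-30 + 2*3²)*(-16*(2*(-3) + 2*(-1))) = (-30 + 2*9)*(-16*(-6 - 2)) = (-30 + 18)*(-16*(-8)) = -12*128 = -1536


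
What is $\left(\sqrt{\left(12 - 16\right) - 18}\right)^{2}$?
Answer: $-22$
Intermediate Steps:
$\left(\sqrt{\left(12 - 16\right) - 18}\right)^{2} = \left(\sqrt{-4 - 18}\right)^{2} = \left(\sqrt{-22}\right)^{2} = \left(i \sqrt{22}\right)^{2} = -22$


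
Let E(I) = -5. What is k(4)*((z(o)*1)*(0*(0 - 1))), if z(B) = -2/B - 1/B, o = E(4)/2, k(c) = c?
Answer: 0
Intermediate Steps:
o = -5/2 ≈ -2.5000
z(B) = -3/B
k(4)*((z(o)*1)*(0*(0 - 1))) = 4*((-3/(-5/2)*1)*(0*(0 - 1))) = 4*((-3*(-⅖)*1)*(0*(-1))) = 4*(((6/5)*1)*0) = 4*((6/5)*0) = 4*0 = 0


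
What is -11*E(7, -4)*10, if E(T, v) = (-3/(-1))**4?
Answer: -8910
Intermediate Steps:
E(T, v) = 81 (E(T, v) = (-3*(-1))**4 = 3**4 = 81)
-11*E(7, -4)*10 = -11*81*10 = -891*10 = -8910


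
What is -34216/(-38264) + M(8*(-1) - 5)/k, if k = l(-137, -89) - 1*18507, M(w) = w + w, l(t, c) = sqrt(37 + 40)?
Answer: 56431244875/63008477426 + sqrt(77)/13173422 ≈ 0.89561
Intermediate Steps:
l(t, c) = sqrt(77)
M(w) = 2*w
k = -18507 + sqrt(77) (k = sqrt(77) - 1*18507 = sqrt(77) - 18507 = -18507 + sqrt(77) ≈ -18498.)
-34216/(-38264) + M(8*(-1) - 5)/k = -34216/(-38264) + (2*(8*(-1) - 5))/(-18507 + sqrt(77)) = -34216*(-1/38264) + (2*(-8 - 5))/(-18507 + sqrt(77)) = 4277/4783 + (2*(-13))/(-18507 + sqrt(77)) = 4277/4783 - 26/(-18507 + sqrt(77))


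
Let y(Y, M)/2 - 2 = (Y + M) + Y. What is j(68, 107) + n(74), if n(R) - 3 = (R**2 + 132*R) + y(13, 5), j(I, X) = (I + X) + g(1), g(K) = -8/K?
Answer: 15480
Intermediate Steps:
y(Y, M) = 4 + 2*M + 4*Y (y(Y, M) = 4 + 2*((Y + M) + Y) = 4 + 2*((M + Y) + Y) = 4 + 2*(M + 2*Y) = 4 + (2*M + 4*Y) = 4 + 2*M + 4*Y)
j(I, X) = -8 + I + X (j(I, X) = (I + X) - 8/1 = (I + X) - 8*1 = (I + X) - 8 = -8 + I + X)
n(R) = 69 + R**2 + 132*R (n(R) = 3 + ((R**2 + 132*R) + (4 + 2*5 + 4*13)) = 3 + ((R**2 + 132*R) + (4 + 10 + 52)) = 3 + ((R**2 + 132*R) + 66) = 3 + (66 + R**2 + 132*R) = 69 + R**2 + 132*R)
j(68, 107) + n(74) = (-8 + 68 + 107) + (69 + 74**2 + 132*74) = 167 + (69 + 5476 + 9768) = 167 + 15313 = 15480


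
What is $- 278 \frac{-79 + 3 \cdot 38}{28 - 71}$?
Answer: $\frac{9730}{43} \approx 226.28$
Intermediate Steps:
$- 278 \frac{-79 + 3 \cdot 38}{28 - 71} = - 278 \frac{-79 + 114}{-43} = - 278 \cdot 35 \left(- \frac{1}{43}\right) = \left(-278\right) \left(- \frac{35}{43}\right) = \frac{9730}{43}$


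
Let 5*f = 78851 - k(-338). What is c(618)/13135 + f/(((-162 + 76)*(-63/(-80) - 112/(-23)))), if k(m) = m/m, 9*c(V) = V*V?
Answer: -171574032068/5879055245 ≈ -29.184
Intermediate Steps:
c(V) = V²/9 (c(V) = (V*V)/9 = V²/9)
k(m) = 1
f = 15770 (f = (78851 - 1*1)/5 = (78851 - 1)/5 = (⅕)*78850 = 15770)
c(618)/13135 + f/(((-162 + 76)*(-63/(-80) - 112/(-23)))) = ((⅑)*618²)/13135 + 15770/(((-162 + 76)*(-63/(-80) - 112/(-23)))) = ((⅑)*381924)*(1/13135) + 15770/((-86*(-63*(-1/80) - 112*(-1/23)))) = 42436*(1/13135) + 15770/((-86*(63/80 + 112/23))) = 42436/13135 + 15770/((-86*10409/1840)) = 42436/13135 + 15770/(-447587/920) = 42436/13135 + 15770*(-920/447587) = 42436/13135 - 14508400/447587 = -171574032068/5879055245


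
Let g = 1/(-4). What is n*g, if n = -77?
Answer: 77/4 ≈ 19.250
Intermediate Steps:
g = -¼ ≈ -0.25000
n*g = -77*(-¼) = 77/4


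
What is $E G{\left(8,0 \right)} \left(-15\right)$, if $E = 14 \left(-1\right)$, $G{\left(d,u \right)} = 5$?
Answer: $1050$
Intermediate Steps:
$E = -14$
$E G{\left(8,0 \right)} \left(-15\right) = \left(-14\right) 5 \left(-15\right) = \left(-70\right) \left(-15\right) = 1050$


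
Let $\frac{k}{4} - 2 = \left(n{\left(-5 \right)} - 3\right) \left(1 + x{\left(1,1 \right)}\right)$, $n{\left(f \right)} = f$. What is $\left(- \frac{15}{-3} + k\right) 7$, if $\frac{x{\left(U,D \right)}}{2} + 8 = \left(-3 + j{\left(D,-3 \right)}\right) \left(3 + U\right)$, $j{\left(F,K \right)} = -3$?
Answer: $14203$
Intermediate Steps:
$x{\left(U,D \right)} = -52 - 12 U$ ($x{\left(U,D \right)} = -16 + 2 \left(-3 - 3\right) \left(3 + U\right) = -16 + 2 \left(- 6 \left(3 + U\right)\right) = -16 + 2 \left(-18 - 6 U\right) = -16 - \left(36 + 12 U\right) = -52 - 12 U$)
$k = 2024$ ($k = 8 + 4 \left(-5 - 3\right) \left(1 - 64\right) = 8 + 4 \left(- 8 \left(1 - 64\right)\right) = 8 + 4 \left(\left(-8\right) \left(-63\right)\right) = 8 + 4 \cdot 504 = 8 + 2016 = 2024$)
$\left(- \frac{15}{-3} + k\right) 7 = \left(- \frac{15}{-3} + 2024\right) 7 = \left(\left(-15\right) \left(- \frac{1}{3}\right) + 2024\right) 7 = \left(5 + 2024\right) 7 = 2029 \cdot 7 = 14203$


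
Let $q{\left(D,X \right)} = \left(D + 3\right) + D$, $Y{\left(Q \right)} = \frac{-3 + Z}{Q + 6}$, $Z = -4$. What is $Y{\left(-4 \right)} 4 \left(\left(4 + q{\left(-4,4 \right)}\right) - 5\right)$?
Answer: $84$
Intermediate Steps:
$Y{\left(Q \right)} = - \frac{7}{6 + Q}$ ($Y{\left(Q \right)} = \frac{-3 - 4}{Q + 6} = - \frac{7}{6 + Q}$)
$q{\left(D,X \right)} = 3 + 2 D$ ($q{\left(D,X \right)} = \left(3 + D\right) + D = 3 + 2 D$)
$Y{\left(-4 \right)} 4 \left(\left(4 + q{\left(-4,4 \right)}\right) - 5\right) = - \frac{7}{6 - 4} \cdot 4 \left(\left(4 + \left(3 + 2 \left(-4\right)\right)\right) - 5\right) = - \frac{7}{2} \cdot 4 \left(\left(4 + \left(3 - 8\right)\right) - 5\right) = \left(-7\right) \frac{1}{2} \cdot 4 \left(\left(4 - 5\right) - 5\right) = \left(- \frac{7}{2}\right) 4 \left(-1 - 5\right) = \left(-14\right) \left(-6\right) = 84$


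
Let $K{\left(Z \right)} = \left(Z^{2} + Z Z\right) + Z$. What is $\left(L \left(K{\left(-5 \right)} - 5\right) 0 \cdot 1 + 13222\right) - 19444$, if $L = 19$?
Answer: $-6222$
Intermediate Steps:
$K{\left(Z \right)} = Z + 2 Z^{2}$ ($K{\left(Z \right)} = \left(Z^{2} + Z^{2}\right) + Z = 2 Z^{2} + Z = Z + 2 Z^{2}$)
$\left(L \left(K{\left(-5 \right)} - 5\right) 0 \cdot 1 + 13222\right) - 19444 = \left(19 \left(- 5 \left(1 + 2 \left(-5\right)\right) - 5\right) 0 \cdot 1 + 13222\right) - 19444 = \left(19 \left(- 5 \left(1 - 10\right) - 5\right) 0 \cdot 1 + 13222\right) - 19444 = \left(19 \left(\left(-5\right) \left(-9\right) - 5\right) 0 \cdot 1 + 13222\right) - 19444 = \left(19 \left(45 - 5\right) 0 \cdot 1 + 13222\right) - 19444 = \left(19 \cdot 40 \cdot 0 \cdot 1 + 13222\right) - 19444 = \left(19 \cdot 0 \cdot 1 + 13222\right) - 19444 = \left(0 \cdot 1 + 13222\right) - 19444 = \left(0 + 13222\right) - 19444 = 13222 - 19444 = -6222$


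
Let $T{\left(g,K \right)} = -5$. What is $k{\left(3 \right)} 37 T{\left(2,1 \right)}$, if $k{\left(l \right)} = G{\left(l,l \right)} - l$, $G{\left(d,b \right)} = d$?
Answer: $0$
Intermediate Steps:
$k{\left(l \right)} = 0$ ($k{\left(l \right)} = l - l = 0$)
$k{\left(3 \right)} 37 T{\left(2,1 \right)} = 0 \cdot 37 \left(-5\right) = 0 \left(-5\right) = 0$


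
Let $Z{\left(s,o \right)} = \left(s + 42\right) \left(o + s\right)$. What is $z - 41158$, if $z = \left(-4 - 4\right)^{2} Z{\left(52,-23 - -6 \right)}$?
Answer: $169402$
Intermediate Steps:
$Z{\left(s,o \right)} = \left(42 + s\right) \left(o + s\right)$
$z = 210560$ ($z = \left(-4 - 4\right)^{2} \left(52^{2} + 42 \left(-23 - -6\right) + 42 \cdot 52 + \left(-23 - -6\right) 52\right) = \left(-8\right)^{2} \left(2704 + 42 \left(-23 + 6\right) + 2184 + \left(-23 + 6\right) 52\right) = 64 \left(2704 + 42 \left(-17\right) + 2184 - 884\right) = 64 \left(2704 - 714 + 2184 - 884\right) = 64 \cdot 3290 = 210560$)
$z - 41158 = 210560 - 41158 = 169402$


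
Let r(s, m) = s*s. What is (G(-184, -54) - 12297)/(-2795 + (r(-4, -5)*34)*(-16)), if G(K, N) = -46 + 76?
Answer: 4089/3833 ≈ 1.0668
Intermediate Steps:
r(s, m) = s²
G(K, N) = 30
(G(-184, -54) - 12297)/(-2795 + (r(-4, -5)*34)*(-16)) = (30 - 12297)/(-2795 + ((-4)²*34)*(-16)) = -12267/(-2795 + (16*34)*(-16)) = -12267/(-2795 + 544*(-16)) = -12267/(-2795 - 8704) = -12267/(-11499) = -12267*(-1/11499) = 4089/3833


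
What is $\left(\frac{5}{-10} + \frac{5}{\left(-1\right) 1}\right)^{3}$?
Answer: $- \frac{1331}{8} \approx -166.38$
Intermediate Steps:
$\left(\frac{5}{-10} + \frac{5}{\left(-1\right) 1}\right)^{3} = \left(5 \left(- \frac{1}{10}\right) + \frac{5}{-1}\right)^{3} = \left(- \frac{1}{2} + 5 \left(-1\right)\right)^{3} = \left(- \frac{1}{2} - 5\right)^{3} = \left(- \frac{11}{2}\right)^{3} = - \frac{1331}{8}$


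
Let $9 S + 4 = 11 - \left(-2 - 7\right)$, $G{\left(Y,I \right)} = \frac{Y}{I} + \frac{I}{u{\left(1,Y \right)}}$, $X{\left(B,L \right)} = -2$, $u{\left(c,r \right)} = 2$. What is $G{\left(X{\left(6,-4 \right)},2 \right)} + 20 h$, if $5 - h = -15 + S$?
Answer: $\frac{3280}{9} \approx 364.44$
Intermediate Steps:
$G{\left(Y,I \right)} = \frac{I}{2} + \frac{Y}{I}$ ($G{\left(Y,I \right)} = \frac{Y}{I} + \frac{I}{2} = \frac{I}{2} + \frac{Y}{I}$)
$S = \frac{16}{9}$ ($S = - \frac{4}{9} + \frac{11 - \left(-2 - 7\right)}{9} = - \frac{4}{9} + \frac{11 - -9}{9} = - \frac{4}{9} + \frac{11 + 9}{9} = - \frac{4}{9} + \frac{1}{9} \cdot 20 = - \frac{4}{9} + \frac{20}{9} = \frac{16}{9} \approx 1.7778$)
$h = \frac{164}{9}$ ($h = 5 - \left(-15 + \frac{16}{9}\right) = 5 - - \frac{119}{9} = 5 + \frac{119}{9} = \frac{164}{9} \approx 18.222$)
$G{\left(X{\left(6,-4 \right)},2 \right)} + 20 h = \left(\frac{1}{2} \cdot 2 - \frac{2}{2}\right) + 20 \cdot \frac{164}{9} = \left(1 - 1\right) + \frac{3280}{9} = 0 + \frac{3280}{9} = \frac{3280}{9}$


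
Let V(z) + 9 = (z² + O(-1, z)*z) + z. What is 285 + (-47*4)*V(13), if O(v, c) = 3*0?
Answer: -32239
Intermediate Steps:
O(v, c) = 0
V(z) = -9 + z + z² (V(z) = -9 + ((z² + 0*z) + z) = -9 + ((z² + 0) + z) = -9 + (z² + z) = -9 + (z + z²) = -9 + z + z²)
285 + (-47*4)*V(13) = 285 + (-47*4)*(-9 + 13 + 13²) = 285 - 188*(-9 + 13 + 169) = 285 - 188*173 = 285 - 32524 = -32239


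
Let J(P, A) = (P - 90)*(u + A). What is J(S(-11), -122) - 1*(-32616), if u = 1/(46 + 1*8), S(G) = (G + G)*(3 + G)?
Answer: 597391/27 ≈ 22126.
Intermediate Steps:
S(G) = 2*G*(3 + G) (S(G) = (2*G)*(3 + G) = 2*G*(3 + G))
u = 1/54 (u = 1/(46 + 8) = 1/54 ≈ 0.018519)
J(P, A) = (-90 + P)*(1/54 + A) (J(P, A) = (P - 90)*(1/54 + A) = (-90 + P)*(1/54 + A))
J(S(-11), -122) - 1*(-32616) = (-5/3 - 90*(-122) + (2*(-11)*(3 - 11))/54 - 244*(-11)*(3 - 11)) - 1*(-32616) = (-5/3 + 10980 + (2*(-11)*(-8))/54 - 244*(-11)*(-8)) + 32616 = (-5/3 + 10980 + (1/54)*176 - 122*176) + 32616 = (-5/3 + 10980 + 88/27 - 21472) + 32616 = -283241/27 + 32616 = 597391/27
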